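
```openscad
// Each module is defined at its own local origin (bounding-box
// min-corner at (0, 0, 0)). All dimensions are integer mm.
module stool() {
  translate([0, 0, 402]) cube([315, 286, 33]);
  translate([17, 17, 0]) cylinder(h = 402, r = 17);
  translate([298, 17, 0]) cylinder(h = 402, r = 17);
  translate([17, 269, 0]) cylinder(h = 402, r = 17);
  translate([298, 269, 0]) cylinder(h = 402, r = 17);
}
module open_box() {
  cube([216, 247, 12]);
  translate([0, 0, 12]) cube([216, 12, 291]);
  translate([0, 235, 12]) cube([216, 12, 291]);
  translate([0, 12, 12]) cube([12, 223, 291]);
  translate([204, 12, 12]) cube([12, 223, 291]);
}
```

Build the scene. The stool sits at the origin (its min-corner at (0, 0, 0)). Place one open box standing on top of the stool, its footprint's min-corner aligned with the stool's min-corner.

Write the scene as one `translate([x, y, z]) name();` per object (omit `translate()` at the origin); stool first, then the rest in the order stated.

stool();
translate([0, 0, 435]) open_box();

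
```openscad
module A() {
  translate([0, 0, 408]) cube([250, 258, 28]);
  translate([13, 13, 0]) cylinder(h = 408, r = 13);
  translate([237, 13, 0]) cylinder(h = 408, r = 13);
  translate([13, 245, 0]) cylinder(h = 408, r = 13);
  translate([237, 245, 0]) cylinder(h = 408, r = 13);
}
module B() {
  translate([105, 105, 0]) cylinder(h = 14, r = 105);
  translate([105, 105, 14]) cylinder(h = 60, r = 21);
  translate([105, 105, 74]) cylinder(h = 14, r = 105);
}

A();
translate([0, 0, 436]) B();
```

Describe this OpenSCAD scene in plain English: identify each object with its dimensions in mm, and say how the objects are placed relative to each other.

A is a simple wooden stool: a rectangular seat 250 mm (x) by 258 mm (y), 28 mm thick, top face at z = 436 mm, on four round legs, each 26 mm in diameter. The legs rest on z = 0, each leg's axis is inset half a diameter from the nearest pair of seat edges (so the leg's bounding box is flush with the corner).

B is a spool: two coaxial disc flanges of radius 105 mm and thickness 14 mm, joined by a core cylinder of radius 21 mm and height 60 mm. The lower flange rests on z = 0 and the three cylinders share a vertical axis.

The spool is on top of the stool.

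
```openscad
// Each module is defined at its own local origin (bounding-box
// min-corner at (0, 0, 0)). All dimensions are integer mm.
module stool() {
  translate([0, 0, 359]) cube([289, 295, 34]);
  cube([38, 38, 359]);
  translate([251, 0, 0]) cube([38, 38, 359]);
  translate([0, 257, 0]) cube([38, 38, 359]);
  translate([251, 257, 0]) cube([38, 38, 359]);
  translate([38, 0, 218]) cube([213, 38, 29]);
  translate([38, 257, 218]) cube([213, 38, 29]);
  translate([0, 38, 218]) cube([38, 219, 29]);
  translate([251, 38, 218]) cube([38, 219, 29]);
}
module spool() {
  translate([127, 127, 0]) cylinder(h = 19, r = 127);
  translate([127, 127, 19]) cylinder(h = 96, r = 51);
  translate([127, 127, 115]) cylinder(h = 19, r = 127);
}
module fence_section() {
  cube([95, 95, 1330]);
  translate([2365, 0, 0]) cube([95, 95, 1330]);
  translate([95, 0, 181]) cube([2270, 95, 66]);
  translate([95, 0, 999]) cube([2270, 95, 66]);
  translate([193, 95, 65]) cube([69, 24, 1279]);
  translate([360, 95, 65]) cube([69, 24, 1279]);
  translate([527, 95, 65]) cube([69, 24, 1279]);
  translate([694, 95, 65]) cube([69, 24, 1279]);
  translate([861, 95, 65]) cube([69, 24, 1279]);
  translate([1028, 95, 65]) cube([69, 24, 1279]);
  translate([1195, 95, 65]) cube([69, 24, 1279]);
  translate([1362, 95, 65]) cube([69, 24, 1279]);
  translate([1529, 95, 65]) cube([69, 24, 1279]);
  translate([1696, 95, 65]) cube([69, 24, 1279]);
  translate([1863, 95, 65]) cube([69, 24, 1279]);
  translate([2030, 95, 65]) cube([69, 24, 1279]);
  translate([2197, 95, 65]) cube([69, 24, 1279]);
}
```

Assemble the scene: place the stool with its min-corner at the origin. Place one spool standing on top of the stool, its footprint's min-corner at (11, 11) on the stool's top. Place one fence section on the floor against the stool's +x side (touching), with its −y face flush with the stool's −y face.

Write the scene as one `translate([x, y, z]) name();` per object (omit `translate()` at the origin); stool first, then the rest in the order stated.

stool();
translate([11, 11, 393]) spool();
translate([289, 0, 0]) fence_section();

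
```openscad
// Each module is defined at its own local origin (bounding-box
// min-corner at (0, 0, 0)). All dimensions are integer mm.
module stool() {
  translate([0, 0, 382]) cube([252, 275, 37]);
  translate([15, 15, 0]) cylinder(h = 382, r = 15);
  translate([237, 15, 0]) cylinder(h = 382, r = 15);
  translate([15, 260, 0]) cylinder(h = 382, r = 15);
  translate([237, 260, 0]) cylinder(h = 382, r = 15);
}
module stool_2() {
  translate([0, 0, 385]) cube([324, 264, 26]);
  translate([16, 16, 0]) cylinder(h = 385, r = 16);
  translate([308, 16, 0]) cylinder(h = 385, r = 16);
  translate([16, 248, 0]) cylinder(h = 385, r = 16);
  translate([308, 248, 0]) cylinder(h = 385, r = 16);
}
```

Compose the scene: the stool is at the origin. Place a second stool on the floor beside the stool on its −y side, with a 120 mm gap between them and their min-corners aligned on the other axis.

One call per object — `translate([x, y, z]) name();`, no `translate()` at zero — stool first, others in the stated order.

stool();
translate([0, -384, 0]) stool_2();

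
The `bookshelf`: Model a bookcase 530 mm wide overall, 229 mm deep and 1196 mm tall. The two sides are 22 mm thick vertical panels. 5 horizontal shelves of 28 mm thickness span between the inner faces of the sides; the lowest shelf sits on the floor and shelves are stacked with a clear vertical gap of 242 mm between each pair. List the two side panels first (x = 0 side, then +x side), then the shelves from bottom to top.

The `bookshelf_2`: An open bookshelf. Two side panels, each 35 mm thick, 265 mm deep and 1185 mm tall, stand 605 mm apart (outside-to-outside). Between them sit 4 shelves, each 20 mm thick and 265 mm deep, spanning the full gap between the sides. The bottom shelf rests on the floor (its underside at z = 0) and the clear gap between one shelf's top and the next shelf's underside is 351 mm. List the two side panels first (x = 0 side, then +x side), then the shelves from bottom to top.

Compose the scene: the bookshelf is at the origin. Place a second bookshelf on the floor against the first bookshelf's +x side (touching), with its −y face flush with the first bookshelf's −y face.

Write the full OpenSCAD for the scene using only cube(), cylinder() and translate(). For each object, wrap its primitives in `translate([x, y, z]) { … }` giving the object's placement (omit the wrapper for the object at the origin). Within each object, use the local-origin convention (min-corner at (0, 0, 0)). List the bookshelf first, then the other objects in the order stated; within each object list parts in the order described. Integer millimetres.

cube([22, 229, 1196]);
translate([508, 0, 0]) cube([22, 229, 1196]);
translate([22, 0, 0]) cube([486, 229, 28]);
translate([22, 0, 270]) cube([486, 229, 28]);
translate([22, 0, 540]) cube([486, 229, 28]);
translate([22, 0, 810]) cube([486, 229, 28]);
translate([22, 0, 1080]) cube([486, 229, 28]);
translate([530, 0, 0]) {
  cube([35, 265, 1185]);
  translate([570, 0, 0]) cube([35, 265, 1185]);
  translate([35, 0, 0]) cube([535, 265, 20]);
  translate([35, 0, 371]) cube([535, 265, 20]);
  translate([35, 0, 742]) cube([535, 265, 20]);
  translate([35, 0, 1113]) cube([535, 265, 20]);
}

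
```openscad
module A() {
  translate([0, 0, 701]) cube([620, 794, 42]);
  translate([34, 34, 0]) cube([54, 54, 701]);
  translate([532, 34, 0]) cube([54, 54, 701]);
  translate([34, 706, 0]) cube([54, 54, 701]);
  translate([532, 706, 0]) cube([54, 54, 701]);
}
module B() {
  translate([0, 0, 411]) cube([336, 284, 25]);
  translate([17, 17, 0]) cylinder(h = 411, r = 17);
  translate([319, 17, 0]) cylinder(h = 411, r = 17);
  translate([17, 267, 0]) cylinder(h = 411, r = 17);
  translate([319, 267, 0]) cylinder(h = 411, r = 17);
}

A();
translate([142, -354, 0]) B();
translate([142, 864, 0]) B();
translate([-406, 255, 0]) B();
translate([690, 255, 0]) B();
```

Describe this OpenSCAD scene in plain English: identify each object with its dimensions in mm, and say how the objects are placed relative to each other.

A is a rectangular dining table. The top is 620×794×42 mm with its upper surface at z = 743 mm. It stands on four 54×54 mm square legs, each inset 34 mm from the nearest pair of top edges, running from the floor to the underside of the top.

B is a simple wooden stool: a rectangular seat 336 mm (x) by 284 mm (y), 25 mm thick, top face at z = 436 mm, on four round legs, each 34 mm in diameter. The legs rest on z = 0, each leg's axis is inset half a diameter from the nearest pair of seat edges (so the leg's bounding box is flush with the corner).

Four stools sit around the table at the −y, +y, −x, +x sides.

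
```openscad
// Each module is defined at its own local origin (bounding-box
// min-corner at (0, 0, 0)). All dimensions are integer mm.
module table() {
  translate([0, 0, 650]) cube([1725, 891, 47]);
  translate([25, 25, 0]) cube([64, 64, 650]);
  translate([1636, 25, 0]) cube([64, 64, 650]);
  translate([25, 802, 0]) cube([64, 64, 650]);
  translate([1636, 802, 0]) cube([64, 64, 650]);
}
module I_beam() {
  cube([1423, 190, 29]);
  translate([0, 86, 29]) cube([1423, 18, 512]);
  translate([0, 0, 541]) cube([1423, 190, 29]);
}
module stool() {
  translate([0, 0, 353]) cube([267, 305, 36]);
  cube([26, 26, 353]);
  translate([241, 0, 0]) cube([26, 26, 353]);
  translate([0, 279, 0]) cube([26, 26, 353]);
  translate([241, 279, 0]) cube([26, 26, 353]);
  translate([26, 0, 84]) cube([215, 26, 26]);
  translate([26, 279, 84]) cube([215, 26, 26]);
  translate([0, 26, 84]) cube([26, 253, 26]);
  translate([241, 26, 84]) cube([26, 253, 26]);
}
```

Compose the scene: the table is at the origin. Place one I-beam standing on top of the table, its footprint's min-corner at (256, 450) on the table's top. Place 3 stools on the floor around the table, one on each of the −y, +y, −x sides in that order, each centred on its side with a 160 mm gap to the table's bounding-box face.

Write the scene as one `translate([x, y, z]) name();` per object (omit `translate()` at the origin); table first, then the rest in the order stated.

table();
translate([256, 450, 697]) I_beam();
translate([729, -465, 0]) stool();
translate([729, 1051, 0]) stool();
translate([-427, 293, 0]) stool();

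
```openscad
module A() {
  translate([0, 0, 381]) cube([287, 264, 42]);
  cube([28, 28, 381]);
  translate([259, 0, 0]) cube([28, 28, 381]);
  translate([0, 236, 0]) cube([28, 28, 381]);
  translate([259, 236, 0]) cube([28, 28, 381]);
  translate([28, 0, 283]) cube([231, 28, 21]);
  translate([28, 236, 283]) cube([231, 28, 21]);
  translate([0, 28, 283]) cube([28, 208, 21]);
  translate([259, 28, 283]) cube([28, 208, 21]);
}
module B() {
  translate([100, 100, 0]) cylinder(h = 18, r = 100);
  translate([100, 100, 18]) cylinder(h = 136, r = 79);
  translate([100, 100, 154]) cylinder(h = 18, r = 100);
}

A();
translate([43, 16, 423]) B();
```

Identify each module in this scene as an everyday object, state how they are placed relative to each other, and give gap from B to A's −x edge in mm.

A is a stool. B is a spool. The spool is on top of the stool. The gap from the spool to the stool's −x edge is 43 mm.

The spool's min-x is at 43; the stool's min-x is 0; gap = 43 mm.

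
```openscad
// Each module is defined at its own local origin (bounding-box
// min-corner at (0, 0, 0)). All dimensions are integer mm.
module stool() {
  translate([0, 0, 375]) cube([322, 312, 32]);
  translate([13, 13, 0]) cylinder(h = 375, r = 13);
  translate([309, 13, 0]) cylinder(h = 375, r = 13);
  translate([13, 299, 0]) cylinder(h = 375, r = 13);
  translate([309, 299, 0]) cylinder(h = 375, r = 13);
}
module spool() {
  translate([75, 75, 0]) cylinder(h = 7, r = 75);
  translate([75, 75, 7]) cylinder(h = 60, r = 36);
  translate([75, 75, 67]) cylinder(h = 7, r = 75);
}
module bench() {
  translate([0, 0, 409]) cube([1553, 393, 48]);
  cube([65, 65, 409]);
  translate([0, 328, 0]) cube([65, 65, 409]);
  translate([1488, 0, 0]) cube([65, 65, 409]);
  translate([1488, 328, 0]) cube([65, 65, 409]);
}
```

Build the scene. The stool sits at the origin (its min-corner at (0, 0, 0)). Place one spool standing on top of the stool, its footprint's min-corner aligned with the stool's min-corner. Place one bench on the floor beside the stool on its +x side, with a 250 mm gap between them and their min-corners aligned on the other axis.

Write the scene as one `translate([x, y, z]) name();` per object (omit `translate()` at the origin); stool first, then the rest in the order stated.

stool();
translate([0, 0, 407]) spool();
translate([572, 0, 0]) bench();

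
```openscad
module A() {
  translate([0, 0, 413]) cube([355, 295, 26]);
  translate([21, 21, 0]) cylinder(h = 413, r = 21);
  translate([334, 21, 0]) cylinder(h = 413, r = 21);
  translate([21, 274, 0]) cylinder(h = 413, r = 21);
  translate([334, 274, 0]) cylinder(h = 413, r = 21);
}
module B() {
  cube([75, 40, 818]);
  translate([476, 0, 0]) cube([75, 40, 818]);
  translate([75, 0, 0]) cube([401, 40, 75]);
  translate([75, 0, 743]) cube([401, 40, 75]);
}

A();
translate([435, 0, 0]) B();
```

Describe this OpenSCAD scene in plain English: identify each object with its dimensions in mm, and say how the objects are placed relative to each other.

A is a simple wooden stool: a rectangular seat 355 mm (x) by 295 mm (y), 26 mm thick, top face at z = 439 mm, on four round legs, each 42 mm in diameter. The legs rest on z = 0, each leg's axis is inset half a diameter from the nearest pair of seat edges (so the leg's bounding box is flush with the corner).

B is a picture frame with a 401×668 mm rectangular opening (x by z) and a uniform 75 mm border on every side. Frame depth is 40 mm along y. It is built from two vertical stiles running the full outside height and two horizontal rails spanning the gap between the stiles.

The picture frame is on the floor beside the stool on its +x side.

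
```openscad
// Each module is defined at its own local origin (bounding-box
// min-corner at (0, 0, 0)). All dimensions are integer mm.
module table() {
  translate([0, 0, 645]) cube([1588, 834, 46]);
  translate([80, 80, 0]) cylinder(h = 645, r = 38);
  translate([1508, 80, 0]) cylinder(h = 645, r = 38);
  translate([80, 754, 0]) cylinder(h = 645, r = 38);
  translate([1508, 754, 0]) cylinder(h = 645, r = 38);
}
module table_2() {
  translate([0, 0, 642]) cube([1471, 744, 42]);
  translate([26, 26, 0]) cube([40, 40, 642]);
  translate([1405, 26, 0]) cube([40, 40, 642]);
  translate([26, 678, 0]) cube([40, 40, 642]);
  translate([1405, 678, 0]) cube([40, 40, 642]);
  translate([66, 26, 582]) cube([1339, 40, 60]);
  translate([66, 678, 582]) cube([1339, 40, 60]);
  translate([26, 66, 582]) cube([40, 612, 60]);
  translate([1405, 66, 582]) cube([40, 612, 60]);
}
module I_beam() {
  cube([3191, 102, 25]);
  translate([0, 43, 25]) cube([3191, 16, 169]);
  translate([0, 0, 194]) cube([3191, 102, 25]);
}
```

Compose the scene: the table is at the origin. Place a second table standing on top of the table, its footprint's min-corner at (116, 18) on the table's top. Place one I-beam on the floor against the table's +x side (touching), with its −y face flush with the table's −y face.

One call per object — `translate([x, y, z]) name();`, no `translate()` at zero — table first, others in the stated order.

table();
translate([116, 18, 691]) table_2();
translate([1588, 0, 0]) I_beam();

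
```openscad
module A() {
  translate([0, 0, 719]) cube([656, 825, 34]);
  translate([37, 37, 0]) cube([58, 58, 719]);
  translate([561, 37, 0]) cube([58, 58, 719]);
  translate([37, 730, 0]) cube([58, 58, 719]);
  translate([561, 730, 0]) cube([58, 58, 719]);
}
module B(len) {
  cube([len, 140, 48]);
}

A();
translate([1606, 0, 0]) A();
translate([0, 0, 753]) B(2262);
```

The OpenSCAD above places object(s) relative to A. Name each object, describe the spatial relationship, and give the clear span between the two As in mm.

Second table starts at x = 1606; first ends at x = 656; clear span = 1606 − 656 = 950 mm.

A is a table. B is a beam. A beam spans the tops of two tables. The clear span between the two tables is 950 mm.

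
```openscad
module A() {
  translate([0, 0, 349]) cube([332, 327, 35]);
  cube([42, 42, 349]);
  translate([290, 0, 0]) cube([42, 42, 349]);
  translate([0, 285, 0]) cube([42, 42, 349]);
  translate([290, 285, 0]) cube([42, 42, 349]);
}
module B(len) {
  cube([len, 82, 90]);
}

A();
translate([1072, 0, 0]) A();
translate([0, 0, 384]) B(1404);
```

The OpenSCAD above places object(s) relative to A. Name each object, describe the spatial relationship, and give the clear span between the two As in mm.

A is a stool. B is a beam. A beam spans the tops of two stools. The clear span between the two stools is 740 mm.

Second stool starts at x = 1072; first ends at x = 332; clear span = 1072 − 332 = 740 mm.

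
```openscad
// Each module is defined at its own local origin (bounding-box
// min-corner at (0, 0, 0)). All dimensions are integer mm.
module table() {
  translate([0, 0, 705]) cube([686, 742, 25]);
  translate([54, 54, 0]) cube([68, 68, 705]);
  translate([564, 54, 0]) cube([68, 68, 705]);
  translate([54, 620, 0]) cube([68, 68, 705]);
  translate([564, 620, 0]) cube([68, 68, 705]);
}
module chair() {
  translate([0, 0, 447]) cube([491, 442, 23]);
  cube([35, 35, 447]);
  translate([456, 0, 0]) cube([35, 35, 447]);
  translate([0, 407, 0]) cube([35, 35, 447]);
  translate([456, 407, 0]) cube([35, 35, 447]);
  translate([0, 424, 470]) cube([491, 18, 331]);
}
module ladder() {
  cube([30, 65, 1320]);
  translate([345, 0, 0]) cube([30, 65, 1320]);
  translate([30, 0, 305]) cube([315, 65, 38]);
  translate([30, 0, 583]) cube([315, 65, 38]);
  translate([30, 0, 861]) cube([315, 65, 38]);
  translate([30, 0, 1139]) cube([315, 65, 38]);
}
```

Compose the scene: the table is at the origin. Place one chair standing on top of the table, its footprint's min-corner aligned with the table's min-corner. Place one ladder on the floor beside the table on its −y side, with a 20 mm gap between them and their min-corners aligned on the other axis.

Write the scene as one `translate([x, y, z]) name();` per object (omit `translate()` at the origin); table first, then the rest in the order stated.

table();
translate([0, 0, 730]) chair();
translate([0, -85, 0]) ladder();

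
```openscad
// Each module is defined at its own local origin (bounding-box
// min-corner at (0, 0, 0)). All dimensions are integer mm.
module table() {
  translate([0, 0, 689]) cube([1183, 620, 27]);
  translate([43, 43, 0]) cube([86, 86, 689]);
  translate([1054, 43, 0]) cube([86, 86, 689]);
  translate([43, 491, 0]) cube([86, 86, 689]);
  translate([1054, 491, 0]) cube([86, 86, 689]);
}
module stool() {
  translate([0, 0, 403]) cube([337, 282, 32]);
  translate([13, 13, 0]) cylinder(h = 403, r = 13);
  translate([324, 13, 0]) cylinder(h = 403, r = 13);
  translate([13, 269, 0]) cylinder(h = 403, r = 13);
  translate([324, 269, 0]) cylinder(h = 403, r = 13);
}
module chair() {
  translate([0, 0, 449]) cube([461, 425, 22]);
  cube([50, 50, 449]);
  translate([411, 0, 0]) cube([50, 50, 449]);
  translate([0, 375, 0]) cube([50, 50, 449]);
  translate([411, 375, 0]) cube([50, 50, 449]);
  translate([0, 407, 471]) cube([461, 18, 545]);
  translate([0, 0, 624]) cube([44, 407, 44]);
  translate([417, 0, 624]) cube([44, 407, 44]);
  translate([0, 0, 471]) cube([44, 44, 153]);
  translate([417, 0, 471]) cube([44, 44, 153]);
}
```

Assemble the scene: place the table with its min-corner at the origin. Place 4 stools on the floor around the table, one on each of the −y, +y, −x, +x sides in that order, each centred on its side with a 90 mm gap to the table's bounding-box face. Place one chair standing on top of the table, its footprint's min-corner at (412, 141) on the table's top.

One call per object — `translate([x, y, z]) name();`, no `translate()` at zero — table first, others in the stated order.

table();
translate([423, -372, 0]) stool();
translate([423, 710, 0]) stool();
translate([-427, 169, 0]) stool();
translate([1273, 169, 0]) stool();
translate([412, 141, 716]) chair();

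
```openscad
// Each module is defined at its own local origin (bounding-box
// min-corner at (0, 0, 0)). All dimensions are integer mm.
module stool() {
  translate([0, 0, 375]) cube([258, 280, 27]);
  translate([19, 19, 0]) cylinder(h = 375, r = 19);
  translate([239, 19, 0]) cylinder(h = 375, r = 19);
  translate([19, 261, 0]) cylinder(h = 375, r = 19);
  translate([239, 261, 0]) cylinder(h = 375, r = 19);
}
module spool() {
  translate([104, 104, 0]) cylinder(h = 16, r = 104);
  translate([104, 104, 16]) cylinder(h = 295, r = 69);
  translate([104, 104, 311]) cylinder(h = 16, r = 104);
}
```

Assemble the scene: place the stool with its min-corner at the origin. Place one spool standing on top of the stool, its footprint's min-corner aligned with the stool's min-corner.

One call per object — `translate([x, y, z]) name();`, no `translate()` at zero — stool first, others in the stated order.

stool();
translate([0, 0, 402]) spool();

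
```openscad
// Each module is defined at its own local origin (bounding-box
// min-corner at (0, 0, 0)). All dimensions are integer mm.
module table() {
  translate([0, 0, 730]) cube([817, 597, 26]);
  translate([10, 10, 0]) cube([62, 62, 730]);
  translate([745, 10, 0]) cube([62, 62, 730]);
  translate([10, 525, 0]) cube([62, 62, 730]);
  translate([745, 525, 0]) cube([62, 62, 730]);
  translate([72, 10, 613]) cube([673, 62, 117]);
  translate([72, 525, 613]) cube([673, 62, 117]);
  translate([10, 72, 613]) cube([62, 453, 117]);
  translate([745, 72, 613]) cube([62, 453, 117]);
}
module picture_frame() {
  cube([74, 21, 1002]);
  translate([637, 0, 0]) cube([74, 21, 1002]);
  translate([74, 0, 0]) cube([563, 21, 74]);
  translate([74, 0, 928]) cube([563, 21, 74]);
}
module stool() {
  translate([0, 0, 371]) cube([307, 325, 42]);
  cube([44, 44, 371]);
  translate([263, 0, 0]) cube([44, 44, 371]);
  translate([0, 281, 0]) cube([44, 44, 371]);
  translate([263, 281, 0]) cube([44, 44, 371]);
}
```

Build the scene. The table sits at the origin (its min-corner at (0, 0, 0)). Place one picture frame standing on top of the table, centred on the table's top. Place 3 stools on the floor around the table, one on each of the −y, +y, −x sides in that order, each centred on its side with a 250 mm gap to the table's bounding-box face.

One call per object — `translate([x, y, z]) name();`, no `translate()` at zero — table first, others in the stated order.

table();
translate([53, 288, 756]) picture_frame();
translate([255, -575, 0]) stool();
translate([255, 847, 0]) stool();
translate([-557, 136, 0]) stool();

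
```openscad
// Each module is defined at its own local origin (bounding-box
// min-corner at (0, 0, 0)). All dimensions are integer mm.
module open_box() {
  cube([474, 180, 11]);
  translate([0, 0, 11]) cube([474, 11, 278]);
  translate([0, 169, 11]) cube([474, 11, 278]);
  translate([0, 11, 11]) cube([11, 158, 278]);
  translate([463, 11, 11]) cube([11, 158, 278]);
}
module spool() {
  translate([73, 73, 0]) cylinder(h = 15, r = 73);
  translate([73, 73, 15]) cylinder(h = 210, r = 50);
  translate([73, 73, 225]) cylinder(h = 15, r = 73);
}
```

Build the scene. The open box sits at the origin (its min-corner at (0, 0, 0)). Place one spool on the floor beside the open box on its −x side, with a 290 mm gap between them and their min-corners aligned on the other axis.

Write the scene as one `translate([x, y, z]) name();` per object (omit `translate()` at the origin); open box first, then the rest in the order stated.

open_box();
translate([-436, 0, 0]) spool();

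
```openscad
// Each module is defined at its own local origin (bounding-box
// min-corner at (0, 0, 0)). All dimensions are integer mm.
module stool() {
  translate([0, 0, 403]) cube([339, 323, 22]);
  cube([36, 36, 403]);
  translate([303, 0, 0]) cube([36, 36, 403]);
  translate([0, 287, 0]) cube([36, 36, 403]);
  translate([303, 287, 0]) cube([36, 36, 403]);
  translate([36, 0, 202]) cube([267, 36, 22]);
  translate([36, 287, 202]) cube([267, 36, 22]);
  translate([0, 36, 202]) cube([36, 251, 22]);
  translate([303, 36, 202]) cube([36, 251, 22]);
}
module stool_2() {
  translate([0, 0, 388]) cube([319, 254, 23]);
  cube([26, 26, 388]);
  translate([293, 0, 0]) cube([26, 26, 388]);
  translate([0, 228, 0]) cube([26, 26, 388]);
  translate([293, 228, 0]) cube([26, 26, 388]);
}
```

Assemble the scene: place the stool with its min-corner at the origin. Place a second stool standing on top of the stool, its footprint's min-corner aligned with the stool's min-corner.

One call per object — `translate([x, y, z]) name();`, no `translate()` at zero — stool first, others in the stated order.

stool();
translate([0, 0, 425]) stool_2();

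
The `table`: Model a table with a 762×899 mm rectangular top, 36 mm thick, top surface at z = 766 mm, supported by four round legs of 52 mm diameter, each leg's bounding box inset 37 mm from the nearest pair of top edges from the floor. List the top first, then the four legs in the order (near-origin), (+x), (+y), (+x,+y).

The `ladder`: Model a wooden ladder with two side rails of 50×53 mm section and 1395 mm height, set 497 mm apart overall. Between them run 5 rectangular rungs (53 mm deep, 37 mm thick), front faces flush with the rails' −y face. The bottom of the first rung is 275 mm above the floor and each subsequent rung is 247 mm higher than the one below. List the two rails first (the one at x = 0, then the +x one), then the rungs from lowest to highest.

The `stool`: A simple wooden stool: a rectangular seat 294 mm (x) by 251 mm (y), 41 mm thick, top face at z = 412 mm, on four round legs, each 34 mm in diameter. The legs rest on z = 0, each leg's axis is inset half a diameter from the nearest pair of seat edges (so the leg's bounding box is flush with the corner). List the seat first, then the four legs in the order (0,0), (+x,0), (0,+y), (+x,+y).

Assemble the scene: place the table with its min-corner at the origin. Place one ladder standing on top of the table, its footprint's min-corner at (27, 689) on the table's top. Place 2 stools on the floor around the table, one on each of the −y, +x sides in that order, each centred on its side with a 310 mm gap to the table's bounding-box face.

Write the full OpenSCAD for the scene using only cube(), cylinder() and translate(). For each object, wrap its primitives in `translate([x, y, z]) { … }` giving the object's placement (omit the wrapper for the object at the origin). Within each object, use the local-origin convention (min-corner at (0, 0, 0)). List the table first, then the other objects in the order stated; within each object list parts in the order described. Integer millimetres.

translate([0, 0, 730]) cube([762, 899, 36]);
translate([63, 63, 0]) cylinder(h = 730, r = 26);
translate([699, 63, 0]) cylinder(h = 730, r = 26);
translate([63, 836, 0]) cylinder(h = 730, r = 26);
translate([699, 836, 0]) cylinder(h = 730, r = 26);
translate([27, 689, 766]) {
  cube([50, 53, 1395]);
  translate([447, 0, 0]) cube([50, 53, 1395]);
  translate([50, 0, 275]) cube([397, 53, 37]);
  translate([50, 0, 522]) cube([397, 53, 37]);
  translate([50, 0, 769]) cube([397, 53, 37]);
  translate([50, 0, 1016]) cube([397, 53, 37]);
  translate([50, 0, 1263]) cube([397, 53, 37]);
}
translate([234, -561, 0]) {
  translate([0, 0, 371]) cube([294, 251, 41]);
  translate([17, 17, 0]) cylinder(h = 371, r = 17);
  translate([277, 17, 0]) cylinder(h = 371, r = 17);
  translate([17, 234, 0]) cylinder(h = 371, r = 17);
  translate([277, 234, 0]) cylinder(h = 371, r = 17);
}
translate([1072, 324, 0]) {
  translate([0, 0, 371]) cube([294, 251, 41]);
  translate([17, 17, 0]) cylinder(h = 371, r = 17);
  translate([277, 17, 0]) cylinder(h = 371, r = 17);
  translate([17, 234, 0]) cylinder(h = 371, r = 17);
  translate([277, 234, 0]) cylinder(h = 371, r = 17);
}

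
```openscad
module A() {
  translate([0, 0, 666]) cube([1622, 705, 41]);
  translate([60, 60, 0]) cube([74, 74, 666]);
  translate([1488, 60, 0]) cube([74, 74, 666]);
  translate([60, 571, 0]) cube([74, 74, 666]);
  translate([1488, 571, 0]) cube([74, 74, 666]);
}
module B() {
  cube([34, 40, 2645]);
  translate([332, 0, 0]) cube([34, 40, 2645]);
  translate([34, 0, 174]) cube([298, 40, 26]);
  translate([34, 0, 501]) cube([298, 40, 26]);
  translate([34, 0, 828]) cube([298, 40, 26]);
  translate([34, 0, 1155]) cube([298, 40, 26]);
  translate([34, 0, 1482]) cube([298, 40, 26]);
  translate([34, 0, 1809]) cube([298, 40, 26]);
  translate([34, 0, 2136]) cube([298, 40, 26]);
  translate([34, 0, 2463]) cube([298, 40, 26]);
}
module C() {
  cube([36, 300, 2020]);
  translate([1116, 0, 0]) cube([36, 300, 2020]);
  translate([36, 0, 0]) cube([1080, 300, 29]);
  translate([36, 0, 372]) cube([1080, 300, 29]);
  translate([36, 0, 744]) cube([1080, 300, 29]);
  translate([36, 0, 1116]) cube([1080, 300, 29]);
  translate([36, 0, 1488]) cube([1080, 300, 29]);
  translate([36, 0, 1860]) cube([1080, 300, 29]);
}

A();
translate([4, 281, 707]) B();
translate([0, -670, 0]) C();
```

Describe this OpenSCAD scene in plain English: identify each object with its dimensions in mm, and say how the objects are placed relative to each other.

A is a rectangular dining table. The top is 1622×705×41 mm with its upper surface at z = 707 mm. It stands on four 74×74 mm square legs, each inset 60 mm from the nearest pair of top edges, running from the floor to the underside of the top.

B is a wooden ladder with two side rails of 34×40 mm section and 2645 mm height, set 366 mm apart overall. Between them run 8 rectangular rungs (40 mm deep, 26 mm thick), front faces flush with the rails' −y face. The bottom of the first rung is 174 mm above the floor and each subsequent rung is 327 mm higher than the one below.

C is a bookshelf 1152 mm wide overall, 300 mm deep and 2020 mm tall. The two sides are 36 mm thick vertical panels. 6 horizontal shelves of 29 mm thickness span between the inner faces of the sides; the lowest shelf sits on the floor and shelves are stacked with a clear vertical gap of 343 mm between each pair.

The ladder is on top of the table. The bookshelf is on the floor beside the table on its −y side.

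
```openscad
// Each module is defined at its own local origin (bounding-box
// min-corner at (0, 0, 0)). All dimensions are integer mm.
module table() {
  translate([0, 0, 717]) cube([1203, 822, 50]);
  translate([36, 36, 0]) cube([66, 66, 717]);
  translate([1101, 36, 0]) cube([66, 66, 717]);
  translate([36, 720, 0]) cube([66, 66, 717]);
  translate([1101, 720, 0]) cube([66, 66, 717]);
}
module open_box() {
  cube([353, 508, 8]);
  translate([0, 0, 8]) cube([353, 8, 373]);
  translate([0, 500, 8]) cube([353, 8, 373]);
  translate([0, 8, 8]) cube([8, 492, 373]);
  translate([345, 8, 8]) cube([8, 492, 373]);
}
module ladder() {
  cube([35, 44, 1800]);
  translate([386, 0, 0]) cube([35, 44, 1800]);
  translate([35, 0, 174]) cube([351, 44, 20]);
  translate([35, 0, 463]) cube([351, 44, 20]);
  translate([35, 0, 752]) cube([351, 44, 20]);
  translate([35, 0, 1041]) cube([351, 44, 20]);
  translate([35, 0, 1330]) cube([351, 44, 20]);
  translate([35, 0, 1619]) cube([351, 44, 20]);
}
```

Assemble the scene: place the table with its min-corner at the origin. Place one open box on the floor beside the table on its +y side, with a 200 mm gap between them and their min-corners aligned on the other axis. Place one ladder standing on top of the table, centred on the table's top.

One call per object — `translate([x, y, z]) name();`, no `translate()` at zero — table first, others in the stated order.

table();
translate([0, 1022, 0]) open_box();
translate([391, 389, 767]) ladder();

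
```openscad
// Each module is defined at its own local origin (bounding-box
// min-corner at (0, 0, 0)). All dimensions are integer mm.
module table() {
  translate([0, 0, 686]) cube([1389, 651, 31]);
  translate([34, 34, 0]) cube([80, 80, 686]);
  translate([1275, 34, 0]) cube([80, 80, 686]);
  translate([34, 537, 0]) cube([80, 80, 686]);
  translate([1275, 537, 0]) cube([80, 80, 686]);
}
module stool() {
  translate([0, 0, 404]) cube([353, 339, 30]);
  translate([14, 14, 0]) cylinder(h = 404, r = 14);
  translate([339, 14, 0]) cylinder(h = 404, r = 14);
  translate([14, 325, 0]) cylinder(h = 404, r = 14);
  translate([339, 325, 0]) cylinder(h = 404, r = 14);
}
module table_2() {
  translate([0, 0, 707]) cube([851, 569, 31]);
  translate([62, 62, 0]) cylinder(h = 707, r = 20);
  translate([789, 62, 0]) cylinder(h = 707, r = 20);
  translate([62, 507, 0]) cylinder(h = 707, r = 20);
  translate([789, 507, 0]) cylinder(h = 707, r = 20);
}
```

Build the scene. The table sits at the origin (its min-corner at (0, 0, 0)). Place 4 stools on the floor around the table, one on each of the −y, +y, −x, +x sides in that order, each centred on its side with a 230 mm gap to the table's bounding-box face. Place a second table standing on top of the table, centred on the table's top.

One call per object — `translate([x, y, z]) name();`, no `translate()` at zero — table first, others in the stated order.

table();
translate([518, -569, 0]) stool();
translate([518, 881, 0]) stool();
translate([-583, 156, 0]) stool();
translate([1619, 156, 0]) stool();
translate([269, 41, 717]) table_2();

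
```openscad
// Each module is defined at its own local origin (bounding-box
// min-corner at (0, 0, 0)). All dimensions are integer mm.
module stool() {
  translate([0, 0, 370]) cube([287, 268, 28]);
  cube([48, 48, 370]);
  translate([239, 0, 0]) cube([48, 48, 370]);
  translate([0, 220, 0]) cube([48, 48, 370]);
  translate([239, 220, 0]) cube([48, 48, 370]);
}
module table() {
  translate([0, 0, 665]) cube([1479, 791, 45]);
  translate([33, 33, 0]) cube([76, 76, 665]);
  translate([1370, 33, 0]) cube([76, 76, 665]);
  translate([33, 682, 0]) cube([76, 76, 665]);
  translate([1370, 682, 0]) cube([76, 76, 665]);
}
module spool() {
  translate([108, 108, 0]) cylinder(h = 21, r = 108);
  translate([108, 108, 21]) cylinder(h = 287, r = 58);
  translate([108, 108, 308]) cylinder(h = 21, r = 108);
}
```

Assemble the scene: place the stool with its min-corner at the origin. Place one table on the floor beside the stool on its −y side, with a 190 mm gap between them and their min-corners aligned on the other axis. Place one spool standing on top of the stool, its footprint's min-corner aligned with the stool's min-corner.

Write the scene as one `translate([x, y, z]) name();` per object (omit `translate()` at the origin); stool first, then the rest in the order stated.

stool();
translate([0, -981, 0]) table();
translate([0, 0, 398]) spool();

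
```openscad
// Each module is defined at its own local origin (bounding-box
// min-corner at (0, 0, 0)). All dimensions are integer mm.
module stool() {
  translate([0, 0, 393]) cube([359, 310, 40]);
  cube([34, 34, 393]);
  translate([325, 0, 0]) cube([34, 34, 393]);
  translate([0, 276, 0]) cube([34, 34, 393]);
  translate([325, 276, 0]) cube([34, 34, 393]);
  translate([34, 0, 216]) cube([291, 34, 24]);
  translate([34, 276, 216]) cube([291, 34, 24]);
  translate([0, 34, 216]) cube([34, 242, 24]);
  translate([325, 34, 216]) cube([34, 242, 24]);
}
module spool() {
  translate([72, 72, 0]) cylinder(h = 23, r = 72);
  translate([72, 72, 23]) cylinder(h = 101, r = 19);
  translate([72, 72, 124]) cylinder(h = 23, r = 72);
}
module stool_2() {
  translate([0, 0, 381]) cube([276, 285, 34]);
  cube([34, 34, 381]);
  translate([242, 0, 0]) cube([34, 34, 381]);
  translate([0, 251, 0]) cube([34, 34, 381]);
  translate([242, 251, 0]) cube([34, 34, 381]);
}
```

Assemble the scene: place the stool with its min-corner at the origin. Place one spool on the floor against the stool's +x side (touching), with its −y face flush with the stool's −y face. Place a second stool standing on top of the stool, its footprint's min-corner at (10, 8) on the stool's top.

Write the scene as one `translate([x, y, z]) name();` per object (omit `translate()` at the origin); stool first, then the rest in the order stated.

stool();
translate([359, 0, 0]) spool();
translate([10, 8, 433]) stool_2();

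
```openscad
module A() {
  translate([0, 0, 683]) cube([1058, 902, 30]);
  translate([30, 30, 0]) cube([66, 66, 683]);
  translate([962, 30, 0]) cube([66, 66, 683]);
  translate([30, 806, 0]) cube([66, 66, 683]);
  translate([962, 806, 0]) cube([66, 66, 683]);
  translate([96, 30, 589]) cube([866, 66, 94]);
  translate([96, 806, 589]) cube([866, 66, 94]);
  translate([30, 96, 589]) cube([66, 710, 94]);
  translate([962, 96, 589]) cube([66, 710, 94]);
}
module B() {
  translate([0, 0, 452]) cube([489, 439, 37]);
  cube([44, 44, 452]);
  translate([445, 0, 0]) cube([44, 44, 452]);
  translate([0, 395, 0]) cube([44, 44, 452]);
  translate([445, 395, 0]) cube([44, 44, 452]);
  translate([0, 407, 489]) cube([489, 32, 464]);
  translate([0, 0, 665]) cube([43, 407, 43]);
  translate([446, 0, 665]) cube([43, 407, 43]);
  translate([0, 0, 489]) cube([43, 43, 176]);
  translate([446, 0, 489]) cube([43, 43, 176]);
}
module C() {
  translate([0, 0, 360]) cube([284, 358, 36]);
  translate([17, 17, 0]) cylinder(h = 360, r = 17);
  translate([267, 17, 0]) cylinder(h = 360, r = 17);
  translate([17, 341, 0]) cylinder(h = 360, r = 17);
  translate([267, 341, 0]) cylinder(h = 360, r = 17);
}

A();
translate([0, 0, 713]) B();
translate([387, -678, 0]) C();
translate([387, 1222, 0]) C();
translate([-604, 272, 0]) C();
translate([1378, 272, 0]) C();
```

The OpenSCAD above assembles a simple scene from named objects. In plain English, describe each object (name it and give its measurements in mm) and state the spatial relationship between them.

A is a table with a 1058×902 mm rectangular top, 30 mm thick, top surface at z = 713 mm, supported by four 66×66 mm square legs, each inset 30 mm from the nearest pair of top edges, running from the floor. Four apron rails, 66 mm thick and 94 mm tall, run between adjacent legs with their top edges flush with the underside of the top and their outer faces flush with the legs' outer faces.

B is a chair: 489×439 mm seat, 37 mm thick, top at z = 489 mm, on four 44 mm square corner legs flush with the seat edges. A 32 mm thick backrest slab spans the full seat width, extending 464 mm above the seat top, its back face flush with the seat's +y edge. Two armrests of 43×43 mm section run along each side from the seat's front edge to the front of the backrest, top faces 219 mm above the seat top and outer faces flush with the seat's x-edges; a 43×43 mm post under the front of each armrest stands on the seat at the front corner.

C is a simple wooden stool: a rectangular seat 284 mm (x) by 358 mm (y), 36 mm thick, top face at z = 396 mm, on four round legs, each 34 mm in diameter. The legs rest on z = 0, each leg's axis is inset half a diameter from the nearest pair of seat edges (so the leg's bounding box is flush with the corner).

The chair is on top of the table. Four stools sit around the table at the −y, +y, −x, +x sides.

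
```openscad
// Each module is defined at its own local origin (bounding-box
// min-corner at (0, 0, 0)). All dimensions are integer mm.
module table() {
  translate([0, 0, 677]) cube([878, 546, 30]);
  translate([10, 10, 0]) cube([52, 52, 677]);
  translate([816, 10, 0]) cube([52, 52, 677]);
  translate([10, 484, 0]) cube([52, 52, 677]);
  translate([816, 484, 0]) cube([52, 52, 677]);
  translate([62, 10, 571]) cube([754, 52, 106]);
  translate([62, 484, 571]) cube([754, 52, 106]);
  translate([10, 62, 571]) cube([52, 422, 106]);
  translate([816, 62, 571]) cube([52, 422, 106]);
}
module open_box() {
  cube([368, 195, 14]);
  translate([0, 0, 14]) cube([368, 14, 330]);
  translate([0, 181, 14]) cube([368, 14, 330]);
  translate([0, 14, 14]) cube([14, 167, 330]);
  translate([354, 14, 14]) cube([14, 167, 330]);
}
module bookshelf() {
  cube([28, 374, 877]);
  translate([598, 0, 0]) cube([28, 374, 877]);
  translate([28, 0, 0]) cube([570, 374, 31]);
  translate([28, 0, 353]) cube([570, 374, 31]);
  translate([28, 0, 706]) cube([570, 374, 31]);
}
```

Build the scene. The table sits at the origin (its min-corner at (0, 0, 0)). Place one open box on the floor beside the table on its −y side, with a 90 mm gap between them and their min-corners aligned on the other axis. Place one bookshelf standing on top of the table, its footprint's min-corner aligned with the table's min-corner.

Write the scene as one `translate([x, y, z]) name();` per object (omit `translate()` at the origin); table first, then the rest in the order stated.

table();
translate([0, -285, 0]) open_box();
translate([0, 0, 707]) bookshelf();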